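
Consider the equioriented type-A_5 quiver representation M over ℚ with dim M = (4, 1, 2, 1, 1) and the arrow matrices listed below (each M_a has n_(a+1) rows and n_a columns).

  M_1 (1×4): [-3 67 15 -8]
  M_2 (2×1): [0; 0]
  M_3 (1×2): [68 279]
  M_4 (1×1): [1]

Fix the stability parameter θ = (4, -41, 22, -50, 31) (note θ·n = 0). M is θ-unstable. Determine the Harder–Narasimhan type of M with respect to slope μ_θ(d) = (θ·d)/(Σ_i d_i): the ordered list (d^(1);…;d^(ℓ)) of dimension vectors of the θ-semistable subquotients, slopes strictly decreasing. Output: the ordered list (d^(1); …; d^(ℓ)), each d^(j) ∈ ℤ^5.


Via rank(M_{q-1}∘⋯∘M_p): M ≅ I[1,1]^3, I[1,2], I[3,3], I[3,5].
μ_θ-semistable layers: μ^(1)=31; μ^(2)=22; μ^(3)=4; μ^(4)=-14; μ^(5)=-37/2

((0, 0, 0, 0, 1); (0, 0, 1, 0, 0); (3, 0, 0, 0, 0); (0, 0, 1, 1, 0); (1, 1, 0, 0, 0))


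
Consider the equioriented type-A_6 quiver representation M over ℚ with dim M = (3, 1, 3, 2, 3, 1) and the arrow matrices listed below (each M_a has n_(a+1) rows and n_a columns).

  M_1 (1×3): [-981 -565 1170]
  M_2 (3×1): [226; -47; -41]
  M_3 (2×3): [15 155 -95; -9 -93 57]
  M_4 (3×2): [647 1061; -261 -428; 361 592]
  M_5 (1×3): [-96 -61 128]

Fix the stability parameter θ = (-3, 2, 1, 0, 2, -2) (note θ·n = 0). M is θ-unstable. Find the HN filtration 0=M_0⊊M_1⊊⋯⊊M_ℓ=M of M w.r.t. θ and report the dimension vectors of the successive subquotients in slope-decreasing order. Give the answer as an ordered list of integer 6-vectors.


Barcode: M ≅ I[1,1]^2, I[1,3], I[3,3], I[3,6], I[4,5], I[5,5]. HN layers by μ_θ (6 steps, strictly decreasing):
  μ^(1)=2; μ^(2)=3/2; μ^(3)=1; μ^(4)=1/4; μ^(5)=0; μ^(6)=-3

((0, 0, 0, 0, 2, 0); (0, 1, 1, 0, 0, 0); (0, 0, 1, 0, 0, 0); (0, 0, 1, 1, 1, 1); (0, 0, 0, 1, 0, 0); (3, 0, 0, 0, 0, 0))


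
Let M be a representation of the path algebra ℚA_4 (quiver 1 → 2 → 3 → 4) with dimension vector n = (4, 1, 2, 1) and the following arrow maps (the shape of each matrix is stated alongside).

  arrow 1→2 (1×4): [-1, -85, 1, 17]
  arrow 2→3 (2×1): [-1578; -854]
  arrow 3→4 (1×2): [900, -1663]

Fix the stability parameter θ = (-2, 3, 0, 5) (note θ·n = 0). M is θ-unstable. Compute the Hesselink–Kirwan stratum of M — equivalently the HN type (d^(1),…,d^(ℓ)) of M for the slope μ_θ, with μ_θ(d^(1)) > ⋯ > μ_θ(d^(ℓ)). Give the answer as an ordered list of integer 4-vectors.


Via rank(M_{q-1}∘⋯∘M_p): M ≅ I[1,1]^3, I[1,4], I[3,3].
μ_θ-semistable layers: μ^(1)=5; μ^(2)=3/2; μ^(3)=0; μ^(4)=-2

((0, 0, 0, 1); (0, 1, 1, 0); (0, 0, 1, 0); (4, 0, 0, 0))


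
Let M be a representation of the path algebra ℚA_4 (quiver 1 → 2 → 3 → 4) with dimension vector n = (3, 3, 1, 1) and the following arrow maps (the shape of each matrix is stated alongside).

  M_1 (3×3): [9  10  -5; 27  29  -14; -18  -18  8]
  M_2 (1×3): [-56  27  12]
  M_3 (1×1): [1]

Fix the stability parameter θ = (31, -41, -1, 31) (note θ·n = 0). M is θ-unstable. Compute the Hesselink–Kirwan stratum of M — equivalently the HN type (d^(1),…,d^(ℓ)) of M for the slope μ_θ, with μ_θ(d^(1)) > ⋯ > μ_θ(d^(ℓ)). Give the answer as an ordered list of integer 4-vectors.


Barcode: M ≅ I[1,1], I[1,2], I[1,4], I[2,2]. HN layers by μ_θ (4 steps, strictly decreasing):
  μ^(1)=31; μ^(2)=-1; μ^(3)=-5; μ^(4)=-41

((1, 0, 0, 1); (0, 0, 1, 0); (2, 2, 0, 0); (0, 1, 0, 0))


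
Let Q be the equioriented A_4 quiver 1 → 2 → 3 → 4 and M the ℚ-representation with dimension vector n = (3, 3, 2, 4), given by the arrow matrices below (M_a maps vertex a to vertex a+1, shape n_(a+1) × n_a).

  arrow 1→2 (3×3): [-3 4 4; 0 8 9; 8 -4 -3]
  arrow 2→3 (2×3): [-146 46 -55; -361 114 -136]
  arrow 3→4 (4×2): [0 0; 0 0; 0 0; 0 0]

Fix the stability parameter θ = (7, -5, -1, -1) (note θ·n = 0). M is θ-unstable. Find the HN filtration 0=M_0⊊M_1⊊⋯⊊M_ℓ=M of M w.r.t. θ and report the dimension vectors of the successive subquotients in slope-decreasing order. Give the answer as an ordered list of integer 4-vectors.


Interval decomposition of M: I[1,2], I[1,3]^2, I[4,4]^4.
HN type (ℓ=3): μ^(1)=1; μ^(2)=1/3; μ^(3)=-1

((1, 1, 0, 0); (2, 2, 2, 0); (0, 0, 0, 4))


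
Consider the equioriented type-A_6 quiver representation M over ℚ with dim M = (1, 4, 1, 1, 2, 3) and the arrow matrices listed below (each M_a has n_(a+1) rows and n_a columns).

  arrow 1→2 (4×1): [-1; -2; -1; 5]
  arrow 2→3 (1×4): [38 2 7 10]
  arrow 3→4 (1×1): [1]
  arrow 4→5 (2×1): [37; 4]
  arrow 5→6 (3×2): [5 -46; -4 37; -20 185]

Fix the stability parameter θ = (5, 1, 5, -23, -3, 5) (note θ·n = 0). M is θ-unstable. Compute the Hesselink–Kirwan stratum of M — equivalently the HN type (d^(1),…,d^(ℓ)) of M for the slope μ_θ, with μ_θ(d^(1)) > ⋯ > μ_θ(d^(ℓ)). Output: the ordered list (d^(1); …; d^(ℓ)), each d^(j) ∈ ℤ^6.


Interval decomposition of M: I[1,6], I[2,2]^3, I[5,6], I[6,6].
HN type (ℓ=3): μ^(1)=5; μ^(2)=1; μ^(3)=-3

((0, 0, 0, 0, 0, 3); (0, 3, 0, 0, 0, 0); (1, 1, 1, 1, 2, 0))


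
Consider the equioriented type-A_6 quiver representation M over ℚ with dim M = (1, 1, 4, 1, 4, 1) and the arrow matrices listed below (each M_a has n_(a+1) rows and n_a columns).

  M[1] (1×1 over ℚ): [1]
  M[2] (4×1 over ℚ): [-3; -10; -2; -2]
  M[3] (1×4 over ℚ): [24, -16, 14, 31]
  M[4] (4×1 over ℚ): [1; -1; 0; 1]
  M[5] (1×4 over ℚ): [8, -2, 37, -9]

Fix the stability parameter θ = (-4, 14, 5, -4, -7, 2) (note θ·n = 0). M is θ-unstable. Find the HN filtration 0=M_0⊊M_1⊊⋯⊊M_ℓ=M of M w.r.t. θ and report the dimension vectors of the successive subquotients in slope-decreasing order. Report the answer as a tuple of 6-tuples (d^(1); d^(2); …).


Interval decomposition of M: I[1,6], I[3,3]^3, I[5,5]^3.
HN type (ℓ=4): μ^(1)=5; μ^(2)=2; μ^(3)=-4; μ^(4)=-7

((0, 0, 3, 0, 0, 0); (0, 1, 1, 1, 1, 1); (1, 0, 0, 0, 0, 0); (0, 0, 0, 0, 3, 0))


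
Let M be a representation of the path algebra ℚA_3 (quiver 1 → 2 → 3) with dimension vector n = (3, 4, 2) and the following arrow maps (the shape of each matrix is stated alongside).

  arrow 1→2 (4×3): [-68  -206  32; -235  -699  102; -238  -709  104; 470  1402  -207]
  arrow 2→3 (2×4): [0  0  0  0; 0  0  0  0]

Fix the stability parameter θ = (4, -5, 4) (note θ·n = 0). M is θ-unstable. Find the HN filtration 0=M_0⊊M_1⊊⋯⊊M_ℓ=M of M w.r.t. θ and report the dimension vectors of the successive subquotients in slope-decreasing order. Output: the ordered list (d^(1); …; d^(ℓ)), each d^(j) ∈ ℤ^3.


Via rank(M_{q-1}∘⋯∘M_p): M ≅ I[1,2]^3, I[2,2], I[3,3]^2.
μ_θ-semistable layers: μ^(1)=4; μ^(2)=-1/2; μ^(3)=-5

((0, 0, 2); (3, 3, 0); (0, 1, 0))


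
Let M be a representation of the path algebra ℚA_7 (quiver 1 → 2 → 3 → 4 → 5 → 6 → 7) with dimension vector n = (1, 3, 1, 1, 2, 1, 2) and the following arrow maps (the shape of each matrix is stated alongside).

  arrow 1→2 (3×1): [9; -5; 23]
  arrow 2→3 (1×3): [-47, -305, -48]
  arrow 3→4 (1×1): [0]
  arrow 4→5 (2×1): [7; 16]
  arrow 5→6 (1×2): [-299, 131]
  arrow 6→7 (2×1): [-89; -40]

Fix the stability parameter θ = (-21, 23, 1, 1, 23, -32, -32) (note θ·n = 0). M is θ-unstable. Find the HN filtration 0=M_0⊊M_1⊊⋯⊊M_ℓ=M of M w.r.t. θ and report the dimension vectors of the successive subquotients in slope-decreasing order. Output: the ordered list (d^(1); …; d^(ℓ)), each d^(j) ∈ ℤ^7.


Via rank(M_{q-1}∘⋯∘M_p): M ≅ I[1,3], I[2,2]^2, I[4,7], I[5,5], I[7,7].
μ_θ-semistable layers: μ^(1)=23; μ^(2)=12; μ^(3)=-10; μ^(4)=-21; μ^(5)=-32

((0, 2, 0, 0, 1, 0, 0); (0, 1, 1, 0, 0, 0, 0); (0, 0, 0, 1, 1, 1, 1); (1, 0, 0, 0, 0, 0, 0); (0, 0, 0, 0, 0, 0, 1))


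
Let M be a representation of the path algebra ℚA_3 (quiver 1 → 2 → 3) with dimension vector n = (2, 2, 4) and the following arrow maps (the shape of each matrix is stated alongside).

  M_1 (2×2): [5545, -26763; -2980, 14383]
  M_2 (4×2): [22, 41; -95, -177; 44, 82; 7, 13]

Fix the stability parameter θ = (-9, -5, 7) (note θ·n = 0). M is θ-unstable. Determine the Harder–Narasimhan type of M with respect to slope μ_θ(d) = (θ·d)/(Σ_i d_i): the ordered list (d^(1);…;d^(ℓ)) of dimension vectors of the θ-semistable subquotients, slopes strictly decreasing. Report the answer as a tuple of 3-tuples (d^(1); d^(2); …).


Via rank(M_{q-1}∘⋯∘M_p): M ≅ I[1,3]^2, I[3,3]^2.
μ_θ-semistable layers: μ^(1)=7; μ^(2)=-5; μ^(3)=-9

((0, 0, 4); (0, 2, 0); (2, 0, 0))


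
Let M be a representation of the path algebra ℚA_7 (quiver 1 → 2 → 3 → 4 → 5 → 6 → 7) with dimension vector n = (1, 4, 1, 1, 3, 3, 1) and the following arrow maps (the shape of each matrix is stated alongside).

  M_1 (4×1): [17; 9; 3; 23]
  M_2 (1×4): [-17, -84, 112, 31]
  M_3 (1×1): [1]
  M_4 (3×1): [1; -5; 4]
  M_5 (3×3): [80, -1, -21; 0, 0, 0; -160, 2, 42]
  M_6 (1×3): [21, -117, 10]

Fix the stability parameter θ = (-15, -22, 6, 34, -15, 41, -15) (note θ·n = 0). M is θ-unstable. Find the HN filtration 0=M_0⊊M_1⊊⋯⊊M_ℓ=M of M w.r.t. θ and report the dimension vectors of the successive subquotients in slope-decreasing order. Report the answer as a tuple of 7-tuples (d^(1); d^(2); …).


Barcode: M ≅ I[1,7], I[2,2]^3, I[5,5]^2, I[6,6]^2. HN layers by μ_θ (7 steps, strictly decreasing):
  μ^(1)=41; μ^(2)=13; μ^(3)=19/2; μ^(4)=6; μ^(5)=-15; μ^(6)=-37/2; μ^(7)=-22

((0, 0, 0, 0, 0, 2, 0); (0, 0, 0, 0, 0, 1, 1); (0, 0, 0, 1, 1, 0, 0); (0, 0, 1, 0, 0, 0, 0); (0, 0, 0, 0, 2, 0, 0); (1, 1, 0, 0, 0, 0, 0); (0, 3, 0, 0, 0, 0, 0))


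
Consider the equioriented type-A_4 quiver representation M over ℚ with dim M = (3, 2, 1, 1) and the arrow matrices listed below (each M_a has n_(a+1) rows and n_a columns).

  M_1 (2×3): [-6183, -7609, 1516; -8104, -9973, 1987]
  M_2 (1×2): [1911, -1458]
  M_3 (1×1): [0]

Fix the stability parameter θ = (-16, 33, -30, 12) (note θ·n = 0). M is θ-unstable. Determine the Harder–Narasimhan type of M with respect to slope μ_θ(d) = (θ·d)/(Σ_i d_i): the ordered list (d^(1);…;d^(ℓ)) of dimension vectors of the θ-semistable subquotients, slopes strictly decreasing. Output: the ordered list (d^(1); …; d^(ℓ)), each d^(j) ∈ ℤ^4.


Interval decomposition of M: I[1,1], I[1,2], I[1,3], I[4,4].
HN type (ℓ=4): μ^(1)=33; μ^(2)=12; μ^(3)=3/2; μ^(4)=-16

((0, 1, 0, 0); (0, 0, 0, 1); (0, 1, 1, 0); (3, 0, 0, 0))


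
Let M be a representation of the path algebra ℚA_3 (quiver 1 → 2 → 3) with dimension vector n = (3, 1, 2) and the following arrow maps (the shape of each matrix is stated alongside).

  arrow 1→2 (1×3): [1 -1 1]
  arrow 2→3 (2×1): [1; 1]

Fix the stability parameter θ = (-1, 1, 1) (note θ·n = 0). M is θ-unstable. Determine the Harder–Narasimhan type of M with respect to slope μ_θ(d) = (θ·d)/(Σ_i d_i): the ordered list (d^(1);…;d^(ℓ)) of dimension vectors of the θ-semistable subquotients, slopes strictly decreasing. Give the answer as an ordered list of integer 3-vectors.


Via rank(M_{q-1}∘⋯∘M_p): M ≅ I[1,1]^2, I[1,3], I[3,3].
μ_θ-semistable layers: μ^(1)=1; μ^(2)=-1

((0, 1, 2); (3, 0, 0))


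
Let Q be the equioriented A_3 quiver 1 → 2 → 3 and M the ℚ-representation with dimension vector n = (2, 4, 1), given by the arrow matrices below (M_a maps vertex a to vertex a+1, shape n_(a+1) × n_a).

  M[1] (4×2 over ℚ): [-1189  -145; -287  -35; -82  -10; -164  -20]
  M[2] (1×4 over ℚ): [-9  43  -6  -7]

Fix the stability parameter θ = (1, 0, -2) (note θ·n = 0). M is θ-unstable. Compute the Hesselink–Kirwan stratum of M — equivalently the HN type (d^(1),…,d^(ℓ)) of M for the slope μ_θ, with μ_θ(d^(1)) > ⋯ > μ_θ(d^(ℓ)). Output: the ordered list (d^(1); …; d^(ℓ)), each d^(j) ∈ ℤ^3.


Interval decomposition of M: I[1,1], I[1,2], I[2,2]^2, I[2,3].
HN type (ℓ=4): μ^(1)=1; μ^(2)=1/2; μ^(3)=0; μ^(4)=-1

((1, 0, 0); (1, 1, 0); (0, 2, 0); (0, 1, 1))


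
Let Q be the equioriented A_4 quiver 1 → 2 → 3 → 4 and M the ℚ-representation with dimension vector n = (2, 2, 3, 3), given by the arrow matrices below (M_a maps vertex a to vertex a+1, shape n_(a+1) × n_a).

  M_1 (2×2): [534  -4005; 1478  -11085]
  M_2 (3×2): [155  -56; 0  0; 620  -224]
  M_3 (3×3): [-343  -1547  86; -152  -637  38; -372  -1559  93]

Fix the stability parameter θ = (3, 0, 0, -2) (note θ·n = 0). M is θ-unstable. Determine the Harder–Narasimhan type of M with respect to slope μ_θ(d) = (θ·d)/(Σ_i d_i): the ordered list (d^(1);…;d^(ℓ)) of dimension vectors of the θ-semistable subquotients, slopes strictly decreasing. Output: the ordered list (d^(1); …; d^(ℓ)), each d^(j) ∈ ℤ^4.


Barcode: M ≅ I[1,1], I[1,4], I[2,2], I[3,4]^2. HN layers by μ_θ (4 steps, strictly decreasing):
  μ^(1)=3; μ^(2)=1/4; μ^(3)=0; μ^(4)=-1

((1, 0, 0, 0); (1, 1, 1, 1); (0, 1, 0, 0); (0, 0, 2, 2))


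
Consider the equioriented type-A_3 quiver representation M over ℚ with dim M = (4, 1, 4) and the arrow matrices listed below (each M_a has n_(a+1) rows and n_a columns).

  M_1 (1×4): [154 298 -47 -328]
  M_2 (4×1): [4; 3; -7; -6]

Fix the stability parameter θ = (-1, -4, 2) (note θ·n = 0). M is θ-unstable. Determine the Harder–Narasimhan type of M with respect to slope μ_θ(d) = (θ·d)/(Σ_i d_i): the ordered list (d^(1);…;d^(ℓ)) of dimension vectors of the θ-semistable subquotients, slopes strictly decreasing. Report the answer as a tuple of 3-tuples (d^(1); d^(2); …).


Via rank(M_{q-1}∘⋯∘M_p): M ≅ I[1,1]^3, I[1,3], I[3,3]^3.
μ_θ-semistable layers: μ^(1)=2; μ^(2)=-1; μ^(3)=-5/2

((0, 0, 4); (3, 0, 0); (1, 1, 0))


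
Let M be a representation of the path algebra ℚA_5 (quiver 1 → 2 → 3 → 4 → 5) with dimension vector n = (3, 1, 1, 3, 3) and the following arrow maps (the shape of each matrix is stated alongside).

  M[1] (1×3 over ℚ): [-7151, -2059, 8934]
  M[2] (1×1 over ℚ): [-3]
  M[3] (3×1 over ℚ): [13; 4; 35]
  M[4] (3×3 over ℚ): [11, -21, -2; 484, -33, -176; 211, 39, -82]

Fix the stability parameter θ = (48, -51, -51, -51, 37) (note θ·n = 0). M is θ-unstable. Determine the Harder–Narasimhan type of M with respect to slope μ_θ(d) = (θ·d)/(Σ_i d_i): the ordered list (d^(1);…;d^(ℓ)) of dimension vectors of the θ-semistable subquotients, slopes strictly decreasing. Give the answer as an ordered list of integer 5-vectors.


Interval decomposition of M: I[1,1]^2, I[1,5], I[4,4], I[4,5], I[5,5].
HN type (ℓ=4): μ^(1)=48; μ^(2)=37; μ^(3)=-105/4; μ^(4)=-51

((2, 0, 0, 0, 0); (0, 0, 0, 0, 3); (1, 1, 1, 1, 0); (0, 0, 0, 2, 0))


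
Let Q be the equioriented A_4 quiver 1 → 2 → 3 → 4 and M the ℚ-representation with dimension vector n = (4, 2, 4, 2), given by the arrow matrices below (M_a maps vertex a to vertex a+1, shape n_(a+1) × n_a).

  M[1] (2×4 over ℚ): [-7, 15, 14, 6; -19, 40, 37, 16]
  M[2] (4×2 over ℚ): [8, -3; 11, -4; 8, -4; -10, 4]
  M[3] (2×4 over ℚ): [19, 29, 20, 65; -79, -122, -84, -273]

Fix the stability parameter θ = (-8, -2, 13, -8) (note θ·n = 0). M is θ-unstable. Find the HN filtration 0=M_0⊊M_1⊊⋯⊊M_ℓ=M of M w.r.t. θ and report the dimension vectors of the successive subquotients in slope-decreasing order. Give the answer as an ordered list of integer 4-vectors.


Barcode: M ≅ I[1,1]^2, I[1,4]^2, I[3,3]^2. HN layers by μ_θ (4 steps, strictly decreasing):
  μ^(1)=13; μ^(2)=5/2; μ^(3)=-2; μ^(4)=-8

((0, 0, 2, 0); (0, 0, 2, 2); (0, 2, 0, 0); (4, 0, 0, 0))


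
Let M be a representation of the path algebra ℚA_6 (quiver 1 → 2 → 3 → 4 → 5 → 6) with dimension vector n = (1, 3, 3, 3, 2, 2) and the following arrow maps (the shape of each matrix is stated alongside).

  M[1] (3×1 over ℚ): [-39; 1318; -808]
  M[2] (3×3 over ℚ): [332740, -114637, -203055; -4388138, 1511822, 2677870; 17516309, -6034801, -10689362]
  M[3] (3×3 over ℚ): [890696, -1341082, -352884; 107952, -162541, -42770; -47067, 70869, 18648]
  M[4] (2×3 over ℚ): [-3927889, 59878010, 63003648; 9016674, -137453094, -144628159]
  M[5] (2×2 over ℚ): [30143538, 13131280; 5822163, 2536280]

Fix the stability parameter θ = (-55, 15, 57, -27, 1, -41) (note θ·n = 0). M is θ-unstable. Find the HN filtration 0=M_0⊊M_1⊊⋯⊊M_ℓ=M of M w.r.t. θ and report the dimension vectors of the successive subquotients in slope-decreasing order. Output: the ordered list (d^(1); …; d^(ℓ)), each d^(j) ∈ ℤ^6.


Interval decomposition of M: I[1,3], I[2,4], I[2,5], I[4,6], I[6,6].
HN type (ℓ=7): μ^(1)=57; μ^(2)=15; μ^(3)=23/2; μ^(4)=-20; μ^(5)=-27; μ^(6)=-41; μ^(7)=-55

((0, 0, 1, 0, 0, 0); (0, 2, 1, 1, 0, 0); (0, 1, 1, 1, 1, 0); (0, 0, 0, 0, 1, 1); (0, 0, 0, 1, 0, 0); (0, 0, 0, 0, 0, 1); (1, 0, 0, 0, 0, 0))


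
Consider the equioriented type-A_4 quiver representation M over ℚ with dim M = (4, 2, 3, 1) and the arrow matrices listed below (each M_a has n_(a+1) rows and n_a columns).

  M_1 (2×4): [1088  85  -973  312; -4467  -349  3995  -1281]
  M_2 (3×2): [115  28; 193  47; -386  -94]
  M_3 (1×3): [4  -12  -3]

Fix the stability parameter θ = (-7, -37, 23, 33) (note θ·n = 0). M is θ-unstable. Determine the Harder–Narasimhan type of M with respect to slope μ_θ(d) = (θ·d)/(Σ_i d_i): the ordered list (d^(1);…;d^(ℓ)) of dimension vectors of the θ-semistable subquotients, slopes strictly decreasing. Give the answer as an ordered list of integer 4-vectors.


Via rank(M_{q-1}∘⋯∘M_p): M ≅ I[1,1]^2, I[1,3], I[1,4], I[3,3].
μ_θ-semistable layers: μ^(1)=33; μ^(2)=23; μ^(3)=-7; μ^(4)=-22

((0, 0, 0, 1); (0, 0, 3, 0); (2, 0, 0, 0); (2, 2, 0, 0))


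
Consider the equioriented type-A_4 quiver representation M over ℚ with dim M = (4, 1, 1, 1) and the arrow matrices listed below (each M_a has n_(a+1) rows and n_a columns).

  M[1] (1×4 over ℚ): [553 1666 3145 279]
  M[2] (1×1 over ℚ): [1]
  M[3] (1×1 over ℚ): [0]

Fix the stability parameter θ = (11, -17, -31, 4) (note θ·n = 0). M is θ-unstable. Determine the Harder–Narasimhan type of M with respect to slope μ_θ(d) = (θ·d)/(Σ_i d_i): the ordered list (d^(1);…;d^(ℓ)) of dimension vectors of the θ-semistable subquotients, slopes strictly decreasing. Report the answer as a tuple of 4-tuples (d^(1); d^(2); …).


Interval decomposition of M: I[1,1]^3, I[1,3], I[4,4].
HN type (ℓ=3): μ^(1)=11; μ^(2)=4; μ^(3)=-37/3

((3, 0, 0, 0); (0, 0, 0, 1); (1, 1, 1, 0))


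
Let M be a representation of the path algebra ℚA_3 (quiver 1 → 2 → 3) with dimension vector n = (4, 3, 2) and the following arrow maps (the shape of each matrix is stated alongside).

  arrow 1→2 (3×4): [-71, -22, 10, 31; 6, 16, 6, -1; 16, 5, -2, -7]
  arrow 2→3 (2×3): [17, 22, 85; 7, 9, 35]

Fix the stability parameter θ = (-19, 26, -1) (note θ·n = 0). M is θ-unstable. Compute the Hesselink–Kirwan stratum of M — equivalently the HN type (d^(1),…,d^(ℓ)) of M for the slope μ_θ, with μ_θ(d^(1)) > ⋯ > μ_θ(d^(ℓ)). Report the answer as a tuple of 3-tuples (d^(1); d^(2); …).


Interval decomposition of M: I[1,1], I[1,2], I[1,3]^2.
HN type (ℓ=3): μ^(1)=26; μ^(2)=25/2; μ^(3)=-19

((0, 1, 0); (0, 2, 2); (4, 0, 0))


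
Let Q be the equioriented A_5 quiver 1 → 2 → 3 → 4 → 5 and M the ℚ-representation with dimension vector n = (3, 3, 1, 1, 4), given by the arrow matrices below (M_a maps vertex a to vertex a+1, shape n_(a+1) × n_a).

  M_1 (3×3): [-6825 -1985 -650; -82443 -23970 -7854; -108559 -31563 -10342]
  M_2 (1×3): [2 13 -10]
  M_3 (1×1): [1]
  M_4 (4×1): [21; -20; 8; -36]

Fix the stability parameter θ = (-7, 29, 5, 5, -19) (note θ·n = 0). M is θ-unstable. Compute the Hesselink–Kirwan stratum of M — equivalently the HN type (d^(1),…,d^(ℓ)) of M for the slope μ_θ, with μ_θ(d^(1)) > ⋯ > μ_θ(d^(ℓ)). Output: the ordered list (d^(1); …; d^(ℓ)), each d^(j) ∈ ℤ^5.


Interval decomposition of M: I[1,1], I[1,2], I[1,5], I[2,2], I[5,5]^3.
HN type (ℓ=4): μ^(1)=29; μ^(2)=5; μ^(3)=-7; μ^(4)=-19

((0, 2, 0, 0, 0); (0, 1, 1, 1, 1); (3, 0, 0, 0, 0); (0, 0, 0, 0, 3))


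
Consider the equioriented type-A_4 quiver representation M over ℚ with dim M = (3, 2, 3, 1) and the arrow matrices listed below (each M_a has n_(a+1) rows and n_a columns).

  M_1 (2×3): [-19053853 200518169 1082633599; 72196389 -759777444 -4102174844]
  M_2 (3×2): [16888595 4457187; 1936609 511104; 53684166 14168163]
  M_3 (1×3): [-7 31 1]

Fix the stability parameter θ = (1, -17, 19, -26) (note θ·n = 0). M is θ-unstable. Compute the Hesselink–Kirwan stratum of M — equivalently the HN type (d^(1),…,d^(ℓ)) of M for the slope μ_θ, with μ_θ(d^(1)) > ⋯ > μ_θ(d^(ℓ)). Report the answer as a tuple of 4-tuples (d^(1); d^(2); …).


Interval decomposition of M: I[1,1], I[1,3], I[1,4], I[3,3].
HN type (ℓ=4): μ^(1)=19; μ^(2)=1; μ^(3)=-7/2; μ^(4)=-8

((0, 0, 2, 0); (1, 0, 0, 0); (0, 0, 1, 1); (2, 2, 0, 0))


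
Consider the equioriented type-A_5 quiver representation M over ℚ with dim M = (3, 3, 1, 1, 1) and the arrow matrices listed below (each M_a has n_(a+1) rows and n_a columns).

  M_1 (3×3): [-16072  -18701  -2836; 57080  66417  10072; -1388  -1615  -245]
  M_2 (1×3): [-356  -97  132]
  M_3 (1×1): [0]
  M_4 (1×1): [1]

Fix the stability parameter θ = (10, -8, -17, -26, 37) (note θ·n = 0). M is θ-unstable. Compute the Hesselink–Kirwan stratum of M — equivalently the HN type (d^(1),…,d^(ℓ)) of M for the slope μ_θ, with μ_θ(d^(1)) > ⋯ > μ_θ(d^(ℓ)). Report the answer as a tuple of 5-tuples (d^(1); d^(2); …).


Interval decomposition of M: I[1,1], I[1,2], I[1,3], I[2,2], I[4,5].
HN type (ℓ=6): μ^(1)=37; μ^(2)=10; μ^(3)=1; μ^(4)=-5; μ^(5)=-8; μ^(6)=-26

((0, 0, 0, 0, 1); (1, 0, 0, 0, 0); (1, 1, 0, 0, 0); (1, 1, 1, 0, 0); (0, 1, 0, 0, 0); (0, 0, 0, 1, 0))


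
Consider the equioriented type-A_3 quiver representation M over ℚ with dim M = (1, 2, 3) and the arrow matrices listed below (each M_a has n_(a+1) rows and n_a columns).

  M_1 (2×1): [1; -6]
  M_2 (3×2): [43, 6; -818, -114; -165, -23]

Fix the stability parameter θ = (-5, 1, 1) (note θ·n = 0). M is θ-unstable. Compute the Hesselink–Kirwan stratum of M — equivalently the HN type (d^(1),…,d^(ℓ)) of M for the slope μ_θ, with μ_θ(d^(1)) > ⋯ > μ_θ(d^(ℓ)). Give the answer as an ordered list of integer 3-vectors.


Barcode: M ≅ I[1,3], I[2,3], I[3,3]. HN layers by μ_θ (2 steps, strictly decreasing):
  μ^(1)=1; μ^(2)=-5

((0, 2, 3); (1, 0, 0))


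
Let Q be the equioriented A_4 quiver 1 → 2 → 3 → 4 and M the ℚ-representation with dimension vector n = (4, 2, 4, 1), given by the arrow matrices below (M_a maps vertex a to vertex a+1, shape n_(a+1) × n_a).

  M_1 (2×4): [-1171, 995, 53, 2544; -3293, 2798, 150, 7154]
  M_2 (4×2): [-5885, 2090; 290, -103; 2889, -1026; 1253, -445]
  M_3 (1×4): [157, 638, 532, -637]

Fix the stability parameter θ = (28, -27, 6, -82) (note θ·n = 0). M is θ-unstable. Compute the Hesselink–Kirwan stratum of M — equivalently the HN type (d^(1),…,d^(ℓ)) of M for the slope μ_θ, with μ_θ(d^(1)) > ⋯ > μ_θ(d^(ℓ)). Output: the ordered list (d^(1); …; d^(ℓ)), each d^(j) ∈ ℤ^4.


Barcode: M ≅ I[1,1]^2, I[1,3], I[1,4], I[3,3]^2. HN layers by μ_θ (4 steps, strictly decreasing):
  μ^(1)=28; μ^(2)=6; μ^(3)=1/2; μ^(4)=-75/4

((2, 0, 0, 0); (0, 0, 3, 0); (1, 1, 0, 0); (1, 1, 1, 1))


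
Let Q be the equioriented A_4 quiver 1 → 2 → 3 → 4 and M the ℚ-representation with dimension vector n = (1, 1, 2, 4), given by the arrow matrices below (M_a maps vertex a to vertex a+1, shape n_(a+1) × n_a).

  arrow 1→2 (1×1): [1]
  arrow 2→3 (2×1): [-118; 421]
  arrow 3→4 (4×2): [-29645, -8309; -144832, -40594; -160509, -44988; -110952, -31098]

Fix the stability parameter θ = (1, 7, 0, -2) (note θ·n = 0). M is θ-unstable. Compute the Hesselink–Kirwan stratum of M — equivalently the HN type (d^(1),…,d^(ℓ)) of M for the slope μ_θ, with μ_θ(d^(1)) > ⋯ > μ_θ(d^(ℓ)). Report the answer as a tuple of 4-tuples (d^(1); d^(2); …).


Barcode: M ≅ I[1,4], I[3,4], I[4,4]^2. HN layers by μ_θ (4 steps, strictly decreasing):
  μ^(1)=5/3; μ^(2)=1; μ^(3)=-1; μ^(4)=-2

((0, 1, 1, 1); (1, 0, 0, 0); (0, 0, 1, 1); (0, 0, 0, 2))


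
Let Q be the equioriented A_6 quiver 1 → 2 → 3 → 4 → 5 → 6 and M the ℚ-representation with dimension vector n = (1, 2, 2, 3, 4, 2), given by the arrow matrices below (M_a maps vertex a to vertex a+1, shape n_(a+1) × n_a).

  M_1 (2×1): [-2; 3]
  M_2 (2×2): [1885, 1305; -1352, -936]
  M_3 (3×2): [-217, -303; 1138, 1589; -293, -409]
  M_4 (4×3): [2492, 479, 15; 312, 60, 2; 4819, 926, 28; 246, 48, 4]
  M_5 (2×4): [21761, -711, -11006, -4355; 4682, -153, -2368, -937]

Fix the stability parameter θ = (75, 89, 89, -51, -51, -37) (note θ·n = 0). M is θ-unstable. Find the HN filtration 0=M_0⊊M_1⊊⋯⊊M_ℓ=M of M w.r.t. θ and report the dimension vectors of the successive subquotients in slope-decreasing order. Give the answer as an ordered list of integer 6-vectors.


Interval decomposition of M: I[1,6], I[2,2], I[3,5], I[4,6], I[5,5].
HN type (ℓ=5): μ^(1)=89; μ^(2)=19; μ^(3)=-13/3; μ^(4)=-37; μ^(5)=-51

((0, 1, 0, 0, 0, 0); (1, 1, 1, 1, 1, 1); (0, 0, 1, 1, 1, 0); (0, 0, 0, 0, 0, 1); (0, 0, 0, 1, 2, 0))


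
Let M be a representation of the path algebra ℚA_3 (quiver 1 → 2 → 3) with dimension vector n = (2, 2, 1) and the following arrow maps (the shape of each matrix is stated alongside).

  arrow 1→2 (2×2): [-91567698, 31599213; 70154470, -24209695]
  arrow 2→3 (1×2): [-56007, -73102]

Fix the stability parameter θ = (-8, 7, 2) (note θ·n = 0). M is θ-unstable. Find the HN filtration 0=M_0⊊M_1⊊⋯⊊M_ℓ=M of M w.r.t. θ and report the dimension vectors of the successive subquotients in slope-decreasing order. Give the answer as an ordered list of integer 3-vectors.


Barcode: M ≅ I[1,1], I[1,3], I[2,2]. HN layers by μ_θ (3 steps, strictly decreasing):
  μ^(1)=7; μ^(2)=9/2; μ^(3)=-8

((0, 1, 0); (0, 1, 1); (2, 0, 0))


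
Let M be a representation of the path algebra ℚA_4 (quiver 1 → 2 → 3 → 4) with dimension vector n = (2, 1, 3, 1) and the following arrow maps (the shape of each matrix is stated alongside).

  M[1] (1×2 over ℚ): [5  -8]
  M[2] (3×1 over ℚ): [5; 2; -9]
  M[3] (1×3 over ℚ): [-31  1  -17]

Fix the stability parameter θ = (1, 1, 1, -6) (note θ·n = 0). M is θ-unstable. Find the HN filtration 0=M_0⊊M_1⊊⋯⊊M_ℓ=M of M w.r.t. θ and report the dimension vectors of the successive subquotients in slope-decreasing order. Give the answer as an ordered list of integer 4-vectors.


Interval decomposition of M: I[1,1], I[1,3], I[3,3], I[3,4].
HN type (ℓ=2): μ^(1)=1; μ^(2)=-5/2

((2, 1, 2, 0); (0, 0, 1, 1))


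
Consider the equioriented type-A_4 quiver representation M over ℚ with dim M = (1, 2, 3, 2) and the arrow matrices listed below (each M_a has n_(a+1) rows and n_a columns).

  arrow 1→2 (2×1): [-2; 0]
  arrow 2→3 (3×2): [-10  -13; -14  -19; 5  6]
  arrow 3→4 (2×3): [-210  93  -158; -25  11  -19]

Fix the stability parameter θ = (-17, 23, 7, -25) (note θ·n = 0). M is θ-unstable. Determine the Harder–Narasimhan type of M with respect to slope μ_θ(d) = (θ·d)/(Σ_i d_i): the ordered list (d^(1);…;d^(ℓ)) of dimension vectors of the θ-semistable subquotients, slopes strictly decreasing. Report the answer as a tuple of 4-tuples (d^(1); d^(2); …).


Barcode: M ≅ I[1,4], I[2,4], I[3,3]. HN layers by μ_θ (3 steps, strictly decreasing):
  μ^(1)=7; μ^(2)=5/3; μ^(3)=-17

((0, 0, 1, 0); (0, 2, 2, 2); (1, 0, 0, 0))


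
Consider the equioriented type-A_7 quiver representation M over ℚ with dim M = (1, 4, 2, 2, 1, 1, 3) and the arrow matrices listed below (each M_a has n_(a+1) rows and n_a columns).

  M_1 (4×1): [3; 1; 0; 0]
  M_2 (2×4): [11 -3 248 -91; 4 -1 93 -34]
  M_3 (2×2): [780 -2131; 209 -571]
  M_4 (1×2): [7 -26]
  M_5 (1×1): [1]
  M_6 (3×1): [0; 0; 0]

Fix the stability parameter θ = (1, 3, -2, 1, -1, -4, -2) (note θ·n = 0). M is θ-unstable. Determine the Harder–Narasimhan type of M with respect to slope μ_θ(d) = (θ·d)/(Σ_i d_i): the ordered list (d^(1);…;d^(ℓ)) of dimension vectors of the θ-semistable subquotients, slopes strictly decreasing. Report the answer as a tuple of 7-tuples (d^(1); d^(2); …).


Interval decomposition of M: I[1,6], I[2,2]^2, I[2,4], I[7,7]^3.
HN type (ℓ=5): μ^(1)=3; μ^(2)=1; μ^(3)=1/2; μ^(4)=-1/3; μ^(5)=-2

((0, 2, 0, 0, 0, 0, 0); (0, 0, 0, 1, 0, 0, 0); (0, 1, 1, 0, 0, 0, 0); (1, 1, 1, 1, 1, 1, 0); (0, 0, 0, 0, 0, 0, 3))


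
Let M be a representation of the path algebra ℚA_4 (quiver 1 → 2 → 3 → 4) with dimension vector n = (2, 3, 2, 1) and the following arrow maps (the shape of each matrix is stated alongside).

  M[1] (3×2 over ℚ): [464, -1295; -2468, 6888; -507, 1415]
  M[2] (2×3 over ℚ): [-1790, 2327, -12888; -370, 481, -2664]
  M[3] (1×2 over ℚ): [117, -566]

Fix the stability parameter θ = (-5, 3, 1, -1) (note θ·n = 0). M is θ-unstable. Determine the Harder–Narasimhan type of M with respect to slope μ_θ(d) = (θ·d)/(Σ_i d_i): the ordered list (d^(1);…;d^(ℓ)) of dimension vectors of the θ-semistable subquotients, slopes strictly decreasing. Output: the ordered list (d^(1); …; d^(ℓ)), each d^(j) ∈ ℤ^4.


Interval decomposition of M: I[1,2], I[1,4], I[2,2], I[3,3].
HN type (ℓ=3): μ^(1)=3; μ^(2)=1; μ^(3)=-5

((0, 2, 0, 0); (0, 1, 2, 1); (2, 0, 0, 0))


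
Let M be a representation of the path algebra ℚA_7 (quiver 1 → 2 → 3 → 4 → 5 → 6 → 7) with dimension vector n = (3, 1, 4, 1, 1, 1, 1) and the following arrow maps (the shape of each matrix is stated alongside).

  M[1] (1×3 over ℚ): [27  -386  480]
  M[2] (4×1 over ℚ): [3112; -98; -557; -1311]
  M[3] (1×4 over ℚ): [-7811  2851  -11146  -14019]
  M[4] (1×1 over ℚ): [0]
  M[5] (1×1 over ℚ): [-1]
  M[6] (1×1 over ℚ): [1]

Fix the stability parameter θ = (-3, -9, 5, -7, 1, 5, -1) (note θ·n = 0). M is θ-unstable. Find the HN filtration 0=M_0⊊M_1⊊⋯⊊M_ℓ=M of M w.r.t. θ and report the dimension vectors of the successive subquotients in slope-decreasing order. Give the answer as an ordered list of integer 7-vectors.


Interval decomposition of M: I[1,1]^2, I[1,4], I[3,3]^3, I[5,7].
HN type (ℓ=6): μ^(1)=5; μ^(2)=2; μ^(3)=1; μ^(4)=-1; μ^(5)=-3; μ^(6)=-6

((0, 0, 3, 0, 0, 0, 0); (0, 0, 0, 0, 0, 1, 1); (0, 0, 0, 0, 1, 0, 0); (0, 0, 1, 1, 0, 0, 0); (2, 0, 0, 0, 0, 0, 0); (1, 1, 0, 0, 0, 0, 0))


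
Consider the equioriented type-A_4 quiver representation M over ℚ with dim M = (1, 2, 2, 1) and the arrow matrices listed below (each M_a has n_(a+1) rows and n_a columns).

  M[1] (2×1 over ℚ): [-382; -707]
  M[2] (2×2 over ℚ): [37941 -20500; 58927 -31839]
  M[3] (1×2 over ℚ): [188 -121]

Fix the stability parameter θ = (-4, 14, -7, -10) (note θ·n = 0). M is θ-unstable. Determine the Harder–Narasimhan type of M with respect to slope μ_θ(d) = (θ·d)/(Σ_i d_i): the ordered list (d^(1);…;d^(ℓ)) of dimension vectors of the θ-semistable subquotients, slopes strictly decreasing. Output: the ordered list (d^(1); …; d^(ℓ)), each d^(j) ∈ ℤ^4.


Barcode: M ≅ I[1,4], I[2,3]. HN layers by μ_θ (3 steps, strictly decreasing):
  μ^(1)=7/2; μ^(2)=-1; μ^(3)=-4

((0, 1, 1, 0); (0, 1, 1, 1); (1, 0, 0, 0))


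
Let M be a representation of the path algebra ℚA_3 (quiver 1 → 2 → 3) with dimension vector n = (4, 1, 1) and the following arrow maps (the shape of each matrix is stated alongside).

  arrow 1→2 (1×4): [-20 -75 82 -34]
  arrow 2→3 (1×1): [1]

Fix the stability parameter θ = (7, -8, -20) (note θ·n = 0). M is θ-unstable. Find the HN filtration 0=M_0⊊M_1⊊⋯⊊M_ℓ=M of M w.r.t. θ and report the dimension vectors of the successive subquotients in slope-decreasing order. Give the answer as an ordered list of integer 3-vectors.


Interval decomposition of M: I[1,1]^3, I[1,3].
HN type (ℓ=2): μ^(1)=7; μ^(2)=-7

((3, 0, 0); (1, 1, 1))


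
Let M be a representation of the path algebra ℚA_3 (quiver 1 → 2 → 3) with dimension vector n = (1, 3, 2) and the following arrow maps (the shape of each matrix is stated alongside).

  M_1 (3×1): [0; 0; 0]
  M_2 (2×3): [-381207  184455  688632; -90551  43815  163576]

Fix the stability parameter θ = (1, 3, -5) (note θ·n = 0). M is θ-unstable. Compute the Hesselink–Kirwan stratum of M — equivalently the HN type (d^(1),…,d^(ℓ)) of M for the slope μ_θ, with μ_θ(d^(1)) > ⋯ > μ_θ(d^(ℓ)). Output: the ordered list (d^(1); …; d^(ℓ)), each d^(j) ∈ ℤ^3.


Interval decomposition of M: I[1,1], I[2,2]^2, I[2,3], I[3,3].
HN type (ℓ=4): μ^(1)=3; μ^(2)=1; μ^(3)=-1; μ^(4)=-5

((0, 2, 0); (1, 0, 0); (0, 1, 1); (0, 0, 1))


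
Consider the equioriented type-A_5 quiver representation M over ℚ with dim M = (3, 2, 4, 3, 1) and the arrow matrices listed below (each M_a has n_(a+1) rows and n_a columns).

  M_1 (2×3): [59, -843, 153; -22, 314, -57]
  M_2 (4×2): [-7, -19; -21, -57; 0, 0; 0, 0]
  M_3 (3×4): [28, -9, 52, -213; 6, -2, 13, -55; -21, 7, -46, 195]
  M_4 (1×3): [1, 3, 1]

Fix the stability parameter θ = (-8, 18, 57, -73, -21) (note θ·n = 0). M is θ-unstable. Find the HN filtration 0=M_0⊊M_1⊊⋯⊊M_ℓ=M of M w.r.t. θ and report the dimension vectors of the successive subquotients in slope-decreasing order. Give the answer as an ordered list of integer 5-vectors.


Barcode: M ≅ I[1,1], I[1,2], I[1,5], I[3,3], I[3,4]^2. HN layers by μ_θ (4 steps, strictly decreasing):
  μ^(1)=57; μ^(2)=18; μ^(3)=-19/4; μ^(4)=-8

((0, 0, 1, 0, 0); (0, 1, 0, 0, 0); (0, 1, 1, 1, 1); (3, 0, 2, 2, 0))


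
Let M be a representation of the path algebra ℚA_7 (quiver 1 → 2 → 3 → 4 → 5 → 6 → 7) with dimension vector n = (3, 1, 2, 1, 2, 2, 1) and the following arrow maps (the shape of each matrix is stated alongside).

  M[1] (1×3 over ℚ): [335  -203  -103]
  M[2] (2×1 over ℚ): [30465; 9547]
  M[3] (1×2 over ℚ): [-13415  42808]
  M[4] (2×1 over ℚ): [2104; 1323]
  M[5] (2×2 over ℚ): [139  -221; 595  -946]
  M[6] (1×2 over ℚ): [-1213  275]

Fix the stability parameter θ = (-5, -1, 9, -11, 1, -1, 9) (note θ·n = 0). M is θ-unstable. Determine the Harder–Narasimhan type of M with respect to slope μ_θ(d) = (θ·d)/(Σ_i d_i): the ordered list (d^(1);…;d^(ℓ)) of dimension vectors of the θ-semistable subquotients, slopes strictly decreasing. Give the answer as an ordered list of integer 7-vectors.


Interval decomposition of M: I[1,1]^2, I[1,7], I[3,3], I[5,6].
HN type (ℓ=4): μ^(1)=9; μ^(2)=0; μ^(3)=-1; μ^(4)=-5

((0, 0, 1, 0, 0, 0, 1); (0, 0, 0, 0, 2, 2, 0); (0, 1, 1, 1, 0, 0, 0); (3, 0, 0, 0, 0, 0, 0))


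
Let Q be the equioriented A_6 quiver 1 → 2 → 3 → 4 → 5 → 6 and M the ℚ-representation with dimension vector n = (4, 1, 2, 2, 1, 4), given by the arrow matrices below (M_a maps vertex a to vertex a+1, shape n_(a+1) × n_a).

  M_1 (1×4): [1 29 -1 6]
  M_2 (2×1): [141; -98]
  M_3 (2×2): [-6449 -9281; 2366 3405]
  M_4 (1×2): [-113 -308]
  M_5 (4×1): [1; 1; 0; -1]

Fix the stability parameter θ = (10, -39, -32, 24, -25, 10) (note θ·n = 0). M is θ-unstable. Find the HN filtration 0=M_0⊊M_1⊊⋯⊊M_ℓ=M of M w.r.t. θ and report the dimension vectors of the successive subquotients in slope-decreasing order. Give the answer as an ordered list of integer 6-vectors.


Via rank(M_{q-1}∘⋯∘M_p): M ≅ I[1,1]^3, I[1,6], I[3,4], I[6,6]^3.
μ_θ-semistable layers: μ^(1)=24; μ^(2)=10; μ^(3)=-1/2; μ^(4)=-61/3; μ^(5)=-32

((0, 0, 0, 1, 0, 0); (3, 0, 0, 0, 0, 4); (0, 0, 0, 1, 1, 0); (1, 1, 1, 0, 0, 0); (0, 0, 1, 0, 0, 0))


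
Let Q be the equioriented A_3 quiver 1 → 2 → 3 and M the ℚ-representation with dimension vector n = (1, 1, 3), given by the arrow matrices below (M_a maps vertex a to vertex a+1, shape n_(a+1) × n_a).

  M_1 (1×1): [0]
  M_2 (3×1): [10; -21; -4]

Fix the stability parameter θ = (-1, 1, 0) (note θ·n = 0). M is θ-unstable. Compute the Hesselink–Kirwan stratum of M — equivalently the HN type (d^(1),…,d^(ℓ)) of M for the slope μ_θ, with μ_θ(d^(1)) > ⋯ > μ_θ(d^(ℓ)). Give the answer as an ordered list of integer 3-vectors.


Interval decomposition of M: I[1,1], I[2,3], I[3,3]^2.
HN type (ℓ=3): μ^(1)=1/2; μ^(2)=0; μ^(3)=-1

((0, 1, 1); (0, 0, 2); (1, 0, 0))


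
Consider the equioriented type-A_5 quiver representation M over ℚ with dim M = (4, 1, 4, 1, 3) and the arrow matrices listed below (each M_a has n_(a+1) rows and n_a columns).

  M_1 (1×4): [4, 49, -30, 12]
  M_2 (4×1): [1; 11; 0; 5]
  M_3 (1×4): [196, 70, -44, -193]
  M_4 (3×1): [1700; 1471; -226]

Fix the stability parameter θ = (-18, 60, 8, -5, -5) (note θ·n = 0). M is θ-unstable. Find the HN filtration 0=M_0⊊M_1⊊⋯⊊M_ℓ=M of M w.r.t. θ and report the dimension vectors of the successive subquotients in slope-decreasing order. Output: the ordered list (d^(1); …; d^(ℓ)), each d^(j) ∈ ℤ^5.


Interval decomposition of M: I[1,1]^3, I[1,5], I[3,3]^3, I[5,5]^2.
HN type (ℓ=4): μ^(1)=29/2; μ^(2)=8; μ^(3)=-5; μ^(4)=-18

((0, 1, 1, 1, 1); (0, 0, 3, 0, 0); (0, 0, 0, 0, 2); (4, 0, 0, 0, 0))


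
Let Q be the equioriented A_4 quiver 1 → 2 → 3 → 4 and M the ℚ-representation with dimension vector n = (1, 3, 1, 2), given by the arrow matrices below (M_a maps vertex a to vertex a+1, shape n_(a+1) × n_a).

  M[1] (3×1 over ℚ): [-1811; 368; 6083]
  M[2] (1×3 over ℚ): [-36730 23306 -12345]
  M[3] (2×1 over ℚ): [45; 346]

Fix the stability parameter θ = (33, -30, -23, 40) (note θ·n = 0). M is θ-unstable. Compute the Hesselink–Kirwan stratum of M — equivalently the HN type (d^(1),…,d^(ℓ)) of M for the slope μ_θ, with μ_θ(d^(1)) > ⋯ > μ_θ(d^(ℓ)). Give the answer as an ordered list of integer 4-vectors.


Via rank(M_{q-1}∘⋯∘M_p): M ≅ I[1,4], I[2,2]^2, I[4,4].
μ_θ-semistable layers: μ^(1)=40; μ^(2)=-20/3; μ^(3)=-30

((0, 0, 0, 2); (1, 1, 1, 0); (0, 2, 0, 0))


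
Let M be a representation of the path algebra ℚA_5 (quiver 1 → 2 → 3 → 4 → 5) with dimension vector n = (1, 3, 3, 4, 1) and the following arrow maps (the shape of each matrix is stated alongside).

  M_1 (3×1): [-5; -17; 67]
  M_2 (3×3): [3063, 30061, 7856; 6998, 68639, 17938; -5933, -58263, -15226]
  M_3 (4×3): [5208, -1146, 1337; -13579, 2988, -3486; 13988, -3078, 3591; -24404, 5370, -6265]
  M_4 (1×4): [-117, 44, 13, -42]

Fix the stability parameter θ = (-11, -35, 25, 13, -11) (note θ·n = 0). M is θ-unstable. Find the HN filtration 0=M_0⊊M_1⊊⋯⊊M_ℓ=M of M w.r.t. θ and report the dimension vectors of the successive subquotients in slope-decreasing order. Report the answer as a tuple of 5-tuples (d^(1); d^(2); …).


Via rank(M_{q-1}∘⋯∘M_p): M ≅ I[1,3], I[2,4]^2, I[4,4], I[4,5].
μ_θ-semistable layers: μ^(1)=25; μ^(2)=19; μ^(3)=13; μ^(4)=1; μ^(5)=-23; μ^(6)=-35

((0, 0, 1, 0, 0); (0, 0, 2, 2, 0); (0, 0, 0, 1, 0); (0, 0, 0, 1, 1); (1, 1, 0, 0, 0); (0, 2, 0, 0, 0))


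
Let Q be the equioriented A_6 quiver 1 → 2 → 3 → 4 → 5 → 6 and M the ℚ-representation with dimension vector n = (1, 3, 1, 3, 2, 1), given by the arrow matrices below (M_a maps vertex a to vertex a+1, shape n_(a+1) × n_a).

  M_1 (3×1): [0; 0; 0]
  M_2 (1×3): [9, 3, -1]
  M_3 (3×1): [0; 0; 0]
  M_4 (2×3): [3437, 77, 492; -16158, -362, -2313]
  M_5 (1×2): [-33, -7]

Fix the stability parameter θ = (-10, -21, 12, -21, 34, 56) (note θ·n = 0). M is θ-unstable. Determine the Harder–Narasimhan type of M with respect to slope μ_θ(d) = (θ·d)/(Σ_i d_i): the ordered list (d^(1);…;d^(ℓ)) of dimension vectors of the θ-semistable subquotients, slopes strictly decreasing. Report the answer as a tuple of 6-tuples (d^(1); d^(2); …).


Via rank(M_{q-1}∘⋯∘M_p): M ≅ I[1,1], I[2,2]^2, I[2,3], I[4,4], I[4,5], I[4,6].
μ_θ-semistable layers: μ^(1)=56; μ^(2)=34; μ^(3)=12; μ^(4)=-10; μ^(5)=-21

((0, 0, 0, 0, 0, 1); (0, 0, 0, 0, 2, 0); (0, 0, 1, 0, 0, 0); (1, 0, 0, 0, 0, 0); (0, 3, 0, 3, 0, 0))
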